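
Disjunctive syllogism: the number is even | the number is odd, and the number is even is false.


Disjunctive syllogism: from (P ∨ Q) and ¬P, infer Q.
One disjunct, 'the number is even', is ruled out; the other must hold.

the number is odd


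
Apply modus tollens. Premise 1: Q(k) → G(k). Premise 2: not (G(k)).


Modus tollens: from (P → Q) and ¬Q, infer ¬P.
Q = 'G(k)' is denied; since P → Q, P must also fail.

Not (Q(k)).


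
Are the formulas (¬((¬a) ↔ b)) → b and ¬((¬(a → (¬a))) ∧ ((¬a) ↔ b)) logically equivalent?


Compare truth tables:
a | b | φ | ψ
-------------
F | F | F | T
T | F | T | F
F | T | T | T
T | T | T | T
They differ at row 1 (a=F, b=F): φ=F but ψ=T.

No, they are not logically equivalent.


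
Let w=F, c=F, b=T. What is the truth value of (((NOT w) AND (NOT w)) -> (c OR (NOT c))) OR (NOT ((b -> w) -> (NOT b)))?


Substitute w=F, c=F, b=T:
… (earlier sub-steps elided)
NOT w = T
(NOT w) AND (NOT w) = T AND T = T
NOT c = T
c OR (NOT c) = F OR T = T
((NOT w) AND (NOT w)) -> (c OR (NOT c)) = T -> T = T
b -> w = T -> F = F
NOT b = F
(b -> w) -> (NOT b) = F -> F = T
NOT ((b -> w) -> (NOT b)) = F
(((NOT w) AND (NOT w)) -> (c OR (NOT c))) OR (NOT ((b -> w) -> (NOT b))) = T OR F = T

T


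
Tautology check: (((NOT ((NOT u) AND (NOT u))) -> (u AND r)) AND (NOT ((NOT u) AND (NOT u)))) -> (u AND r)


Build the truth table over {r, u}:
r | u | φ
---------
F | F | T
T | F | T
F | T | T
T | T | T
Every row evaluates to true.

Yes, it is a tautology.


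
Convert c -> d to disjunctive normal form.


Step 1: Rewrite c → d as ¬c ∨ d.

(NOT c) OR d


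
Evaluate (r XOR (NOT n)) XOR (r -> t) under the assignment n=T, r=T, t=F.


Substitute n=T, r=T, t=F:
NOT n = F
r XOR (NOT n) = T XOR F = T
r -> t = T -> F = F
(r XOR (NOT n)) XOR (r -> t) = T XOR F = T

T


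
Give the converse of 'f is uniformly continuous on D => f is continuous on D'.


The converse of (P → Q) is (Q → P). It is not in general equivalent to the original.
Here P = 'f is uniformly continuous on D' and Q = 'f is continuous on D'.

If f is continuous on D, then f is uniformly continuous on D.


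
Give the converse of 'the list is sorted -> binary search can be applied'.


The converse of (P → Q) is (Q → P). It is not in general equivalent to the original.
Here P = 'the list is sorted' and Q = 'binary search can be applied'.

If binary search can be applied, then the list is sorted.


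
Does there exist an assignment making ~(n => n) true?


Check all 2 assignments over {n}:
n | φ
-----
False | False
True | False
No assignment makes the formula true.

Unsatisfiable.


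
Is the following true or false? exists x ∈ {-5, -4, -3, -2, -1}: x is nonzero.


Evaluate the predicate on each element: -5:True, -4:True, -3:True, -2:True, -1:True.
Witness x = -5 satisfies the predicate.

True


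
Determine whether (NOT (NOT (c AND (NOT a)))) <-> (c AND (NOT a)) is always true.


Build the truth table over {a, c}:
a | c | φ
---------
F | F | T
T | F | T
F | T | T
T | T | T
Every row evaluates to true.

Yes, it is a tautology.


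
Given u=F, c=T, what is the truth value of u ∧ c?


Conjunction is true only when both operands are true.
Substitute: u=F, c=T.
F ∧ T evaluates to F.

F


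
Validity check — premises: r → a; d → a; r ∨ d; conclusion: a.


This matches the form of proof by cases: the conclusion follows in every model of the premises.

Valid.


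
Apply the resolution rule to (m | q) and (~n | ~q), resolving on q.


The clauses contain complementary literals q and ~q.
Resolution eliminates this pair and disjoins the remaining literals (merging duplicates).

(m | ~n)


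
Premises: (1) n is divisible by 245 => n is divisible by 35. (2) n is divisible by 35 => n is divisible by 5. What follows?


Hypothetical syllogism: from (P → Q) and (Q → R), infer (P → R).
Chain the two implications through the shared middle term 'n is divisible by 35'.

n is divisible by 245 => n is divisible by 5


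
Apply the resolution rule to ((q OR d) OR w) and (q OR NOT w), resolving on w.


The clauses contain complementary literals w and NOTw.
Resolution eliminates this pair and disjoins the remaining literals (merging duplicates).

(d OR q)


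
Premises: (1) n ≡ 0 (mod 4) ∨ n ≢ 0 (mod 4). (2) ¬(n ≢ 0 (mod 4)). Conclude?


Disjunctive syllogism: from (P ∨ Q) and ¬P, infer Q.
One disjunct, 'n ≢ 0 (mod 4)', is ruled out; the other must hold.

n ≡ 0 (mod 4)


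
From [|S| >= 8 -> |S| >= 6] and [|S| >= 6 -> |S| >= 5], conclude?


Hypothetical syllogism: from (P → Q) and (Q → R), infer (P → R).
Chain the two implications through the shared middle term '|S| >= 6'.

|S| >= 8 -> |S| >= 5


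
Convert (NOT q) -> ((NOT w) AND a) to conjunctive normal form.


Step 1: Rewrite (¬q) → ((¬w) ∧ a) as ¬(¬q) ∨ ((¬w) ∧ a).
Step 2: Distribute ∨ over ∧.
Step 3: Eliminate any double negations (¬¬X = X).

(q OR (NOT w)) AND (q OR a)


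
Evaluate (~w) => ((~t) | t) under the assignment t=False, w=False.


Substitute t=False, w=False:
~w = True
~t = True
(~t) | t = True | False = True
(~w) => ((~t) | t) = True => True = True

True


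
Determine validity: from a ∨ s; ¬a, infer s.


This matches the form of disjunctive syllogism: the conclusion follows in every model of the premises.

Valid.


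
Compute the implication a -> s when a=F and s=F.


Implication is false only when antecedent is true and consequent is false.
Substitute: a=F, s=F.
F -> F evaluates to T.

T


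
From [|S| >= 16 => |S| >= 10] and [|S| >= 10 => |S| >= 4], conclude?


Hypothetical syllogism: from (P → Q) and (Q → R), infer (P → R).
Chain the two implications through the shared middle term '|S| >= 10'.

|S| >= 16 => |S| >= 4


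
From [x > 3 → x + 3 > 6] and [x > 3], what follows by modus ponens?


Modus ponens: from (P → Q) and P, infer Q.
P = 'x > 3' is asserted, and P → Q holds, so Q follows.

x + 3 > 6.


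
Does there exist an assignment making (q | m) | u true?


Search for a satisfying assignment over {m, q, u}.
Try m=True, q=False, u=False: the formula evaluates to True.
A satisfying assignment exists.

Satisfiable.


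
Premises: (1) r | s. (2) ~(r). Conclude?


Disjunctive syllogism: from (P ∨ Q) and ¬P, infer Q.
One disjunct, 'r', is ruled out; the other must hold.

s


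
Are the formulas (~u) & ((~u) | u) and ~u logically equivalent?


Compare truth tables:
u | φ | ψ
---------
False | True | True
True | False | False
The columns φ and ψ agree on every row.

Yes, they are logically equivalent.


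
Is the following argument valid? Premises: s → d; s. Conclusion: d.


This matches the form of modus ponens: the conclusion follows in every model of the premises.

Valid.


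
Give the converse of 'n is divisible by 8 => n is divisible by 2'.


The converse of (P → Q) is (Q → P). It is not in general equivalent to the original.
Here P = 'n is divisible by 8' and Q = 'n is divisible by 2'.

If n is divisible by 2, then n is divisible by 8.


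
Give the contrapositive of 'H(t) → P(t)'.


The contrapositive of (P → Q) is (¬Q → ¬P); it is logically equivalent to the original.
Here P = 'H(t)' and Q = 'P(t)'.

If not (P(t)), then not (H(t)).


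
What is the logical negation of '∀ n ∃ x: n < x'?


Negation flips each quantifier (∀↔∃) and negates the inner predicate.
¬(∀ n ∃ x: φ) = ∃ n ∀ x: ¬φ.

∃ n ∀ x: ¬(n < x)


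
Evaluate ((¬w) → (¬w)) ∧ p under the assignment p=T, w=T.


Substitute p=T, w=T:
¬w = F
¬w = F
(¬w) → (¬w) = F → F = T
((¬w) → (¬w)) ∧ p = T ∧ T = T

T


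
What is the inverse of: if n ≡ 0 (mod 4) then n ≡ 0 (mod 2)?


The inverse of (P → Q) is (¬P → ¬Q). It is equivalent to the converse, not to the original.
Here P = 'n ≡ 0 (mod 4)' and Q = 'n ≡ 0 (mod 2)'.

If not (n ≡ 0 (mod 4)), then not (n ≡ 0 (mod 2)).


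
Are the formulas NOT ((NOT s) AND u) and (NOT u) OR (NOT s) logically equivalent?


Compare truth tables:
s | u | φ | ψ
-------------
F | F | T | T
T | F | T | T
F | T | F | T
T | T | T | F
They differ at row 3 (s=F, u=T): φ=F but ψ=T.

No, they are not logically equivalent.


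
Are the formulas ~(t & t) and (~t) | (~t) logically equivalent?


Compare truth tables:
t | φ | ψ
---------
False | True | True
True | False | False
The columns φ and ψ agree on every row.

Yes, they are logically equivalent.


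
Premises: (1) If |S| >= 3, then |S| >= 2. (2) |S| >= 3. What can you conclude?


Modus ponens: from (P → Q) and P, infer Q.
P = '|S| >= 3' is asserted, and P → Q holds, so Q follows.

|S| >= 2.


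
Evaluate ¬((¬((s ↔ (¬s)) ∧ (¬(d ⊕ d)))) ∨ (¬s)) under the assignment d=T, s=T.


Substitute d=T, s=T:
¬s = F
s ↔ (¬s) = T ↔ F = F
d ⊕ d = T ⊕ T = F
¬(d ⊕ d) = T
(s ↔ (¬s)) ∧ (¬(d ⊕ d)) = F ∧ T = F
¬((s ↔ (¬s)) ∧ (¬(d ⊕ d))) = T
¬s = F
(¬((s ↔ (¬s)) ∧ (¬(d ⊕ d)))) ∨ (¬s) = T ∨ F = T
¬((¬((s ↔ (¬s)) ∧ (¬(d ⊕ d)))) ∨ (¬s)) = F

F


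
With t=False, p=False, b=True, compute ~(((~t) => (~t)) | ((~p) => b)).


Substitute t=False, p=False, b=True:
~t = True
~t = True
(~t) => (~t) = True => True = True
~p = True
(~p) => b = True => True = True
((~t) => (~t)) | ((~p) => b) = True | True = True
~(((~t) => (~t)) | ((~p) => b)) = False

False


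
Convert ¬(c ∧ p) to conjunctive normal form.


Step 1: Apply De Morgan: ¬(c ∧ p) = ¬c ∨ ¬p.

(¬c) ∨ (¬p)


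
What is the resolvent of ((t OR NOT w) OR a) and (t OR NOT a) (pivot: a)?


The clauses contain complementary literals a and NOTa.
Resolution eliminates this pair and disjoins the remaining literals (merging duplicates).

(NOT w OR t)


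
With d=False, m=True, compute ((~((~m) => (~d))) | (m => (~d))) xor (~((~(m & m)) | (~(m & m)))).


Substitute d=False, m=True:
… (earlier sub-steps elided)
~d = True
m => (~d) = True => True = True
(~((~m) => (~d))) | (m => (~d)) = False | True = True
m & m = True & True = True
~(m & m) = False
m & m = True & True = True
~(m & m) = False
(~(m & m)) | (~(m & m)) = False | False = False
~((~(m & m)) | (~(m & m))) = True
((~((~m) => (~d))) | (m => (~d))) xor (~((~(m & m)) | (~(m & m)))) = True xor True = False

False


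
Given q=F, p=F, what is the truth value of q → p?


Implication is false only when antecedent is true and consequent is false.
Substitute: q=F, p=F.
F → F evaluates to T.

T


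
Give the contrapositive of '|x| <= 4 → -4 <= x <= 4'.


The contrapositive of (P → Q) is (¬Q → ¬P); it is logically equivalent to the original.
Here P = '|x| <= 4' and Q = '-4 <= x <= 4'.

If not (-4 <= x <= 4), then not (|x| <= 4).


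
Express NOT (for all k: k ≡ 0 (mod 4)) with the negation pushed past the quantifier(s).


¬(for all x: φ) = there exists x: ¬φ, and ¬(there exists x: φ) = for all x: ¬φ.
Apply to the universal statement.

there exists k: NOT(k ≡ 0 (mod 4))


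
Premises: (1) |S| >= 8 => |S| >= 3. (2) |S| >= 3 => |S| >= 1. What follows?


Hypothetical syllogism: from (P → Q) and (Q → R), infer (P → R).
Chain the two implications through the shared middle term '|S| >= 3'.

|S| >= 8 => |S| >= 1


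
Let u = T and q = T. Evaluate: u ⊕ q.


Exclusive or is true when exactly one operand is true.
Substitute: u=T, q=T.
T ⊕ T evaluates to F.

F


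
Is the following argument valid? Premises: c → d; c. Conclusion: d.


This matches the form of modus ponens: the conclusion follows in every model of the premises.

Valid.


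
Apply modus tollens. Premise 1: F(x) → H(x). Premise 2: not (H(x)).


Modus tollens: from (P → Q) and ¬Q, infer ¬P.
Q = 'H(x)' is denied; since P → Q, P must also fail.

Not (F(x)).


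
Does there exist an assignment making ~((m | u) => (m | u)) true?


Check all 4 assignments over {m, u}:
m | u | φ
---------
False | False | False
True | False | False
False | True | False
True | True | False
No assignment makes the formula true.

Unsatisfiable.


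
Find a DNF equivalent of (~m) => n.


Step 1: Rewrite (¬m) → n as ¬(¬m) ∨ n.
Step 2: Eliminate any double negations (¬¬X = X).

m | n


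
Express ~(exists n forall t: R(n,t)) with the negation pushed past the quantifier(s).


Negation flips each quantifier (∀↔∃) and negates the inner predicate.
¬(exists n forall t: φ) = forall n exists t: ¬φ.

forall n exists t: ~(R(n,t))


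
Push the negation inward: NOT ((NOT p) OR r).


De Morgan: the negation of a disjunction is the conjunction of the negations.
Distribute NOT across OR, flipping it to AND, and negate each literal.

p AND (NOT r)


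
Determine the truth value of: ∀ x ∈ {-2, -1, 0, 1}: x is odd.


Evaluate the predicate on each element: -2:F, -1:T, 0:F, 1:T.
Counterexample x = -2 fails the predicate.

F


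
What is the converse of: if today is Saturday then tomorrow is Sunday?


The converse of (P → Q) is (Q → P). It is not in general equivalent to the original.
Here P = 'today is Saturday' and Q = 'tomorrow is Sunday'.

If tomorrow is Sunday, then today is Saturday.


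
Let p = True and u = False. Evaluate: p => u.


Implication is false only when antecedent is true and consequent is false.
Substitute: p=True, u=False.
True => False evaluates to False.

False


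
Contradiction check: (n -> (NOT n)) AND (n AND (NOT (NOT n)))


Truth table over {n}:
n | φ
-----
F | F
T | F
Every row is false.

Yes, it is a contradiction.


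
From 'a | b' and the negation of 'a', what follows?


Disjunctive syllogism: from (P ∨ Q) and ¬P, infer Q.
One disjunct, 'a', is ruled out; the other must hold.

b


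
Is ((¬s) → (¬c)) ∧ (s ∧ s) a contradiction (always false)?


Truth table over {c, s}:
c | s | φ
---------
F | F | F
T | F | F
F | T | T
T | T | T
Satisfying assignment at row 3: c=F, s=T gives T.

No, it is not a contradiction.


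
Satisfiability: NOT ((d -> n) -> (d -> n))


Check all 4 assignments over {d, n}:
d | n | φ
---------
F | F | F
T | F | F
F | T | F
T | T | F
No assignment makes the formula true.

Unsatisfiable.


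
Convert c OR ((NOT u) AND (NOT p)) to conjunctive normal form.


Step 1: Distribute ∨ over ∧: c ∨ ((¬u) ∧ (¬p)) = (c ∨ (¬u)) ∧ (c ∨ (¬p)).

(c OR (NOT u)) AND (c OR (NOT p))


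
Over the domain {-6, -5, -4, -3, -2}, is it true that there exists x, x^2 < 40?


Evaluate the predicate on each element: -6:T, -5:T, -4:T, -3:T, -2:T.
Witness x = -6 satisfies the predicate.

T


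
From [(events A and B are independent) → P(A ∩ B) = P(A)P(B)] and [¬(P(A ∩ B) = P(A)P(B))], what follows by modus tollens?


Modus tollens: from (P → Q) and ¬Q, infer ¬P.
Q = 'P(A ∩ B) = P(A)P(B)' is denied; since P → Q, P must also fail.

Not ((events A and B are independent)).


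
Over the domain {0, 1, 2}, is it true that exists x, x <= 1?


Evaluate the predicate on each element: 0:True, 1:True, 2:False.
Witness x = 0 satisfies the predicate.

True


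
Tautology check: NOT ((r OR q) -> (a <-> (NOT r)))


Build the truth table over {a, q, r}:
a | q | r | φ
-------------
F | F | F | F
T | F | F | F
F | T | F | T
T | T | F | F
F | F | T | F
T | F | T | T
F | T | T | F
T | T | T | T
Counterexample at row 1: with a=F, q=F, r=F, the formula is F.

No, it is not a tautology.


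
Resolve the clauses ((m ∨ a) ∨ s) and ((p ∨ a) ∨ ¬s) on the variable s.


The clauses contain complementary literals s and ¬s.
Resolution eliminates this pair and disjoins the remaining literals (merging duplicates).

((m ∨ a) ∨ p)


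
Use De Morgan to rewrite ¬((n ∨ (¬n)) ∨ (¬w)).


De Morgan: the negation of a disjunction is the conjunction of the negations.
Distribute ¬ across ∨, flipping it to ∧, and negate each literal.

((¬n) ∧ n) ∧ w


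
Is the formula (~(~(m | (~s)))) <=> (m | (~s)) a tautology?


Build the truth table over {m, s}:
m | s | φ
---------
False | False | True
True | False | True
False | True | True
True | True | True
Every row evaluates to true.

Yes, it is a tautology.


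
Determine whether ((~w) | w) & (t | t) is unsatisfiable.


Truth table over {t, w}:
t | w | φ
---------
False | False | False
True | False | True
False | True | False
True | True | True
Satisfying assignment at row 2: t=True, w=False gives True.

No, it is not a contradiction.


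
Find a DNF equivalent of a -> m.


Step 1: Rewrite a → m as ¬a ∨ m.

(NOT a) OR m


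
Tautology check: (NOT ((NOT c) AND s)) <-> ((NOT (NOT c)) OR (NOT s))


Build the truth table over {c, s}:
c | s | φ
---------
F | F | T
T | F | T
F | T | T
T | T | T
Every row evaluates to true.

Yes, it is a tautology.


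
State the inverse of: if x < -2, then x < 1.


The inverse of (P → Q) is (¬P → ¬Q). It is equivalent to the converse, not to the original.
Here P = 'x < -2' and Q = 'x < 1'.

If not (x < -2), then not (x < 1).


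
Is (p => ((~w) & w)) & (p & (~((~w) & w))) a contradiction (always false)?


Truth table over {p, w}:
p | w | φ
---------
False | False | False
True | False | False
False | True | False
True | True | False
Every row is false.

Yes, it is a contradiction.


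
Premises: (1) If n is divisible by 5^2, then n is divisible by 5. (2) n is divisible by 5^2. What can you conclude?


Modus ponens: from (P → Q) and P, infer Q.
P = 'n is divisible by 5^2' is asserted, and P → Q holds, so Q follows.

n is divisible by 5.


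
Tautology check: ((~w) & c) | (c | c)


Build the truth table over {c, w}:
c | w | φ
---------
False | False | False
True | False | True
False | True | False
True | True | True
Counterexample at row 1: with c=False, w=False, the formula is False.

No, it is not a tautology.


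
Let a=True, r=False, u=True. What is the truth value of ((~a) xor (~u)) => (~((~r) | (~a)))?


Substitute a=True, r=False, u=True:
~a = False
~u = False
(~a) xor (~u) = False xor False = False
~r = True
~a = False
(~r) | (~a) = True | False = True
~((~r) | (~a)) = False
((~a) xor (~u)) => (~((~r) | (~a))) = False => False = True

True


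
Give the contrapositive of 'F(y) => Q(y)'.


The contrapositive of (P → Q) is (¬Q → ¬P); it is logically equivalent to the original.
Here P = 'F(y)' and Q = 'Q(y)'.

If not (Q(y)), then not (F(y)).


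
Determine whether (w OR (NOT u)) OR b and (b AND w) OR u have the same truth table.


Compare truth tables:
b | u | w | φ | ψ
-----------------
F | F | F | T | F
T | F | F | T | F
F | T | F | F | T
T | T | F | T | T
F | F | T | T | F
T | F | T | T | T
F | T | T | T | T
T | T | T | T | T
They differ at row 1 (b=F, u=F, w=F): φ=T but ψ=F.

No, they are not logically equivalent.


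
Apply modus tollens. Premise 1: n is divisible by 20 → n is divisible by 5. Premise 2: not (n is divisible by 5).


Modus tollens: from (P → Q) and ¬Q, infer ¬P.
Q = 'n is divisible by 5' is denied; since P → Q, P must also fail.

Not (n is divisible by 20).


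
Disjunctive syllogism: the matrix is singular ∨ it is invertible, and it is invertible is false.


Disjunctive syllogism: from (P ∨ Q) and ¬P, infer Q.
One disjunct, 'it is invertible', is ruled out; the other must hold.

the matrix is singular


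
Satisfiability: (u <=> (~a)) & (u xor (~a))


Check all 4 assignments over {a, u}:
a | u | φ
---------
False | False | False
True | False | False
False | True | False
True | True | False
No assignment makes the formula true.

Unsatisfiable.


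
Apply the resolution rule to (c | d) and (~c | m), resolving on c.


The clauses contain complementary literals c and ~c.
Resolution eliminates this pair and disjoins the remaining literals (merging duplicates).

(d | m)


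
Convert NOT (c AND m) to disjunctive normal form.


Step 1: Apply De Morgan: ¬(c ∧ m) = ¬c ∨ ¬m.

(NOT c) OR (NOT m)


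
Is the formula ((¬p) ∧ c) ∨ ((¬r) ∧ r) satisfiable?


Search for a satisfying assignment over {c, p, r}.
Try c=T, p=F, r=F: the formula evaluates to T.
A satisfying assignment exists.

Satisfiable.


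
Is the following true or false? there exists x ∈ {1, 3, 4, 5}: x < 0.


Evaluate the predicate on each element: 1:F, 3:F, 4:F, 5:F.
No element satisfies the predicate.

F


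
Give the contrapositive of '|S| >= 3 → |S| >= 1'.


The contrapositive of (P → Q) is (¬Q → ¬P); it is logically equivalent to the original.
Here P = '|S| >= 3' and Q = '|S| >= 1'.

If not (|S| >= 1), then not (|S| >= 3).


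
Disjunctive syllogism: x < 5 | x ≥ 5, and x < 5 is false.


Disjunctive syllogism: from (P ∨ Q) and ¬P, infer Q.
One disjunct, 'x < 5', is ruled out; the other must hold.

x ≥ 5


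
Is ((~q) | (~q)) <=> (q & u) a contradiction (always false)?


Truth table over {q, u}:
q | u | φ
---------
False | False | False
True | False | True
False | True | False
True | True | False
Satisfying assignment at row 2: q=True, u=False gives True.

No, it is not a contradiction.


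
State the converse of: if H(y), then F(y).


The converse of (P → Q) is (Q → P). It is not in general equivalent to the original.
Here P = 'H(y)' and Q = 'F(y)'.

If F(y), then H(y).


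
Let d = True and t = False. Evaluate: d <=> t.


Biconditional is true when both operands have the same truth value.
Substitute: d=True, t=False.
True <=> False evaluates to False.

False


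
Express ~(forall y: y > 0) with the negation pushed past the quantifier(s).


¬(forall x: φ) = exists x: ¬φ, and ¬(exists x: φ) = forall x: ¬φ.
Apply to the universal statement.

exists y: ~(y > 0)


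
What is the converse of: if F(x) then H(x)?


The converse of (P → Q) is (Q → P). It is not in general equivalent to the original.
Here P = 'F(x)' and Q = 'H(x)'.

If H(x), then F(x).


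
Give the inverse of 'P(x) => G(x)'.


The inverse of (P → Q) is (¬P → ¬Q). It is equivalent to the converse, not to the original.
Here P = 'P(x)' and Q = 'G(x)'.

If not (P(x)), then not (G(x)).


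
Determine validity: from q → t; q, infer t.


This matches the form of modus ponens: the conclusion follows in every model of the premises.

Valid.


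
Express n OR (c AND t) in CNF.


Step 1: Distribute ∨ over ∧: n ∨ (c ∧ t) = (n ∨ c) ∧ (n ∨ t).

(n OR c) AND (n OR t)


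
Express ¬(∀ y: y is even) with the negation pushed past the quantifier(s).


¬(∀ x: φ) = ∃ x: ¬φ, and ¬(∃ x: φ) = ∀ x: ¬φ.
Apply to the universal statement.

∃ y: ¬(y is even)


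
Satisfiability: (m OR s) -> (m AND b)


Search for a satisfying assignment over {b, m, s}.
Try b=F, m=F, s=F: the formula evaluates to T.
A satisfying assignment exists.

Satisfiable.


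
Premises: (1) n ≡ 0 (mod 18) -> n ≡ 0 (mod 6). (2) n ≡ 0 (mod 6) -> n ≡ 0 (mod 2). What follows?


Hypothetical syllogism: from (P → Q) and (Q → R), infer (P → R).
Chain the two implications through the shared middle term 'n ≡ 0 (mod 6)'.

n ≡ 0 (mod 18) -> n ≡ 0 (mod 2)


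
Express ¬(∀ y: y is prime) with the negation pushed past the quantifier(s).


¬(∀ x: φ) = ∃ x: ¬φ, and ¬(∃ x: φ) = ∀ x: ¬φ.
Apply to the universal statement.

∃ y: ¬(y is prime)


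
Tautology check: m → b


Build the truth table over {b, m}:
b | m | φ
---------
F | F | T
T | F | T
F | T | F
T | T | T
Counterexample at row 3: with b=F, m=T, the formula is F.

No, it is not a tautology.


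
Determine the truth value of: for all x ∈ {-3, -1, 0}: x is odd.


Evaluate the predicate on each element: -3:T, -1:T, 0:F.
Counterexample x = 0 fails the predicate.

F


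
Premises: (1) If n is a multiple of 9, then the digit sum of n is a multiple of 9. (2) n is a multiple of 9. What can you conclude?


Modus ponens: from (P → Q) and P, infer Q.
P = 'n is a multiple of 9' is asserted, and P → Q holds, so Q follows.

the digit sum of n is a multiple of 9.


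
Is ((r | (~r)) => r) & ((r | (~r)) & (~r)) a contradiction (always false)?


Truth table over {r}:
r | φ
-----
False | False
True | False
Every row is false.

Yes, it is a contradiction.


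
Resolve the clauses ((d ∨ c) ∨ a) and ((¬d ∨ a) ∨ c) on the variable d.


The clauses contain complementary literals d and ¬d.
Resolution eliminates this pair and disjoins the remaining literals (merging duplicates).

(a ∨ c)


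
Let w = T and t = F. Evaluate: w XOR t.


Exclusive or is true when exactly one operand is true.
Substitute: w=T, t=F.
T XOR F evaluates to T.

T


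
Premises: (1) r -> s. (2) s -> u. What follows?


Hypothetical syllogism: from (P → Q) and (Q → R), infer (P → R).
Chain the two implications through the shared middle term 's'.

r -> u


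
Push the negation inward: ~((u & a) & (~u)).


De Morgan: the negation of a conjunction is the disjunction of the negations.
Distribute ~ across &, flipping it to |, and negate each literal.

((~u) | (~a)) | u


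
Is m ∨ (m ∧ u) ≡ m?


Compare truth tables:
m | u | φ | ψ
-------------
F | F | F | F
T | F | T | T
F | T | F | F
T | T | T | T
The columns φ and ψ agree on every row.

Yes, they are logically equivalent.


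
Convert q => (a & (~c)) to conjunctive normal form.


Step 1: Rewrite q → (a ∧ (¬c)) as ¬q ∨ (a ∧ (¬c)).
Step 2: Distribute ∨ over ∧.

((~q) | a) & ((~q) | (~c))


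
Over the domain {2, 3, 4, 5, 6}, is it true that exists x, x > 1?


Evaluate the predicate on each element: 2:True, 3:True, 4:True, 5:True, 6:True.
Witness x = 2 satisfies the predicate.

True


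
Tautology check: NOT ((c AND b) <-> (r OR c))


Build the truth table over {b, c, r}:
b | c | r | φ
-------------
F | F | F | F
T | F | F | F
F | T | F | T
T | T | F | F
F | F | T | T
T | F | T | T
F | T | T | T
T | T | T | F
Counterexample at row 1: with b=F, c=F, r=F, the formula is F.

No, it is not a tautology.


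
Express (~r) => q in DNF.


Step 1: Rewrite (¬r) → q as ¬(¬r) ∨ q.
Step 2: Eliminate any double negations (¬¬X = X).

r | q


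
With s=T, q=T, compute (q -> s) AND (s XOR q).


Substitute s=T, q=T:
q -> s = T -> T = T
s XOR q = T XOR T = F
(q -> s) AND (s XOR q) = T AND F = F

F


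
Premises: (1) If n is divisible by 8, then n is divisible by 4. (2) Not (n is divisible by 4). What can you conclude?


Modus tollens: from (P → Q) and ¬Q, infer ¬P.
Q = 'n is divisible by 4' is denied; since P → Q, P must also fail.

Not (n is divisible by 8).


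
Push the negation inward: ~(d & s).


De Morgan: the negation of a conjunction is the disjunction of the negations.
Distribute ~ across &, flipping it to |, and negate each literal.

(~d) | (~s)


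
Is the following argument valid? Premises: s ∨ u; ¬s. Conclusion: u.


This matches the form of disjunctive syllogism: the conclusion follows in every model of the premises.

Valid.


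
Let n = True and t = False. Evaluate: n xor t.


Exclusive or is true when exactly one operand is true.
Substitute: n=True, t=False.
True xor False evaluates to True.

True


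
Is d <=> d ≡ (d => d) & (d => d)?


Compare truth tables:
d | φ | ψ
---------
False | True | True
True | True | True
The columns φ and ψ agree on every row.

Yes, they are logically equivalent.


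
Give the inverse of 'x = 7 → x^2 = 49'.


The inverse of (P → Q) is (¬P → ¬Q). It is equivalent to the converse, not to the original.
Here P = 'x = 7' and Q = 'x^2 = 49'.

If not (x = 7), then not (x^2 = 49).


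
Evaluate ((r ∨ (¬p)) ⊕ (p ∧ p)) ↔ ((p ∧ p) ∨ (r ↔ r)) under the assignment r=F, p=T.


Substitute r=F, p=T:
¬p = F
r ∨ (¬p) = F ∨ F = F
p ∧ p = T ∧ T = T
(r ∨ (¬p)) ⊕ (p ∧ p) = F ⊕ T = T
p ∧ p = T ∧ T = T
r ↔ r = F ↔ F = T
(p ∧ p) ∨ (r ↔ r) = T ∨ T = T
((r ∨ (¬p)) ⊕ (p ∧ p)) ↔ ((p ∧ p) ∨ (r ↔ r)) = T ↔ T = T

T


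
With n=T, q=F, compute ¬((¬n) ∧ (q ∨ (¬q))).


Substitute n=T, q=F:
¬n = F
¬q = T
q ∨ (¬q) = F ∨ T = T
(¬n) ∧ (q ∨ (¬q)) = F ∧ T = F
¬((¬n) ∧ (q ∨ (¬q))) = T

T


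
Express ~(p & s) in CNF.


Step 1: Apply De Morgan: ¬(p ∧ s) = ¬p ∨ ¬s.

(~p) | (~s)


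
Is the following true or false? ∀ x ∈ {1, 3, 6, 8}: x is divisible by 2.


Evaluate the predicate on each element: 1:F, 3:F, 6:T, 8:T.
Counterexample x = 1 fails the predicate.

F


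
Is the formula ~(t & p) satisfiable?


Search for a satisfying assignment over {p, t}.
Try p=False, t=False: the formula evaluates to True.
A satisfying assignment exists.

Satisfiable.


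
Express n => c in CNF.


Step 1: Rewrite n → c as ¬n ∨ c.

(~n) | c


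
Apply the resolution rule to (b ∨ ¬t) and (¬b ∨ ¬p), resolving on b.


The clauses contain complementary literals b and ¬b.
Resolution eliminates this pair and disjoins the remaining literals (merging duplicates).

(¬t ∨ ¬p)


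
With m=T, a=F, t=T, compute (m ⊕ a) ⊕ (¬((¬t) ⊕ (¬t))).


Substitute m=T, a=F, t=T:
m ⊕ a = T ⊕ F = T
¬t = F
¬t = F
(¬t) ⊕ (¬t) = F ⊕ F = F
¬((¬t) ⊕ (¬t)) = T
(m ⊕ a) ⊕ (¬((¬t) ⊕ (¬t))) = T ⊕ T = F

F


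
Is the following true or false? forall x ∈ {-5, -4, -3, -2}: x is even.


Evaluate the predicate on each element: -5:False, -4:True, -3:False, -2:True.
Counterexample x = -5 fails the predicate.

False


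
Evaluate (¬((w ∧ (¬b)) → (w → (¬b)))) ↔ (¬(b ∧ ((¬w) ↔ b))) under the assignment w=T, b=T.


Substitute w=T, b=T:
… (earlier sub-steps elided)
w ∧ (¬b) = T ∧ F = F
¬b = F
w → (¬b) = T → F = F
(w ∧ (¬b)) → (w → (¬b)) = F → F = T
¬((w ∧ (¬b)) → (w → (¬b))) = F
¬w = F
(¬w) ↔ b = F ↔ T = F
b ∧ ((¬w) ↔ b) = T ∧ F = F
¬(b ∧ ((¬w) ↔ b)) = T
(¬((w ∧ (¬b)) → (w → (¬b)))) ↔ (¬(b ∧ ((¬w) ↔ b))) = F ↔ T = F

F


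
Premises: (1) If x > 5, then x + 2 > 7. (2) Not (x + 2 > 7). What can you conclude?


Modus tollens: from (P → Q) and ¬Q, infer ¬P.
Q = 'x + 2 > 7' is denied; since P → Q, P must also fail.

Not (x > 5).


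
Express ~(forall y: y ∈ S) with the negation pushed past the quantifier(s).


¬(forall x: φ) = exists x: ¬φ, and ¬(exists x: φ) = forall x: ¬φ.
Apply to the universal statement.

exists y: ~(y ∈ S)


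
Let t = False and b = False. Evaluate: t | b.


Disjunction is false only when both operands are false.
Substitute: t=False, b=False.
False | False evaluates to False.

False


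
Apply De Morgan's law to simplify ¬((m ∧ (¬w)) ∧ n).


De Morgan: the negation of a conjunction is the disjunction of the negations.
Distribute ¬ across ∧, flipping it to ∨, and negate each literal.

((¬m) ∨ w) ∨ (¬n)


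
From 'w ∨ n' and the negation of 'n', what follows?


Disjunctive syllogism: from (P ∨ Q) and ¬P, infer Q.
One disjunct, 'n', is ruled out; the other must hold.

w


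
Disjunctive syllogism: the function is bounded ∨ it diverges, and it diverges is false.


Disjunctive syllogism: from (P ∨ Q) and ¬P, infer Q.
One disjunct, 'it diverges', is ruled out; the other must hold.

the function is bounded


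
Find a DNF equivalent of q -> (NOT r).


Step 1: Rewrite q → (¬r) as ¬q ∨ (¬r).

(NOT q) OR (NOT r)


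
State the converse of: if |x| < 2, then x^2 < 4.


The converse of (P → Q) is (Q → P). It is not in general equivalent to the original.
Here P = '|x| < 2' and Q = 'x^2 < 4'.

If x^2 < 4, then |x| < 2.


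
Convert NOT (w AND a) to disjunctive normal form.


Step 1: Apply De Morgan: ¬(w ∧ a) = ¬w ∨ ¬a.

(NOT w) OR (NOT a)


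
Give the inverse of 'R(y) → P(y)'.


The inverse of (P → Q) is (¬P → ¬Q). It is equivalent to the converse, not to the original.
Here P = 'R(y)' and Q = 'P(y)'.

If not (R(y)), then not (P(y)).


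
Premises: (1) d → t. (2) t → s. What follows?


Hypothetical syllogism: from (P → Q) and (Q → R), infer (P → R).
Chain the two implications through the shared middle term 't'.

d → s


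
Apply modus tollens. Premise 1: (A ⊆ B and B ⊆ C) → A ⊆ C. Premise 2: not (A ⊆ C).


Modus tollens: from (P → Q) and ¬Q, infer ¬P.
Q = 'A ⊆ C' is denied; since P → Q, P must also fail.

Not ((A ⊆ B and B ⊆ C)).


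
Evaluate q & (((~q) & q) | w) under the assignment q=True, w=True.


Substitute q=True, w=True:
~q = False
(~q) & q = False & True = False
((~q) & q) | w = False | True = True
q & (((~q) & q) | w) = True & True = True

True


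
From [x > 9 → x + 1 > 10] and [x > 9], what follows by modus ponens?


Modus ponens: from (P → Q) and P, infer Q.
P = 'x > 9' is asserted, and P → Q holds, so Q follows.

x + 1 > 10.


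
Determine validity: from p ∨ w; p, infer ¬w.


This is affirming a disjunct (fallacy). There exist truth assignments where the premises are all true but the conclusion is false.

Invalid.


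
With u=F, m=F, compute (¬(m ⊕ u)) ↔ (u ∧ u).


Substitute u=F, m=F:
m ⊕ u = F ⊕ F = F
¬(m ⊕ u) = T
u ∧ u = F ∧ F = F
(¬(m ⊕ u)) ↔ (u ∧ u) = T ↔ F = F

F


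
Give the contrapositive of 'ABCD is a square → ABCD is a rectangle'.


The contrapositive of (P → Q) is (¬Q → ¬P); it is logically equivalent to the original.
Here P = 'ABCD is a square' and Q = 'ABCD is a rectangle'.

If not (ABCD is a rectangle), then not (ABCD is a square).


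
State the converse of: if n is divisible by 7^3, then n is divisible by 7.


The converse of (P → Q) is (Q → P). It is not in general equivalent to the original.
Here P = 'n is divisible by 7^3' and Q = 'n is divisible by 7'.

If n is divisible by 7, then n is divisible by 7^3.


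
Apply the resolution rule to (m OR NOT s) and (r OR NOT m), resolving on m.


The clauses contain complementary literals m and NOTm.
Resolution eliminates this pair and disjoins the remaining literals (merging duplicates).

(NOT s OR r)


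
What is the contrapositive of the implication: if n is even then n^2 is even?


The contrapositive of (P → Q) is (¬Q → ¬P); it is logically equivalent to the original.
Here P = 'n is even' and Q = 'n^2 is even'.

If not (n^2 is even), then not (n is even).


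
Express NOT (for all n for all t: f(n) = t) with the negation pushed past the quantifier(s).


Negation flips each quantifier (∀↔∃) and negates the inner predicate.
¬(for all n for all t: φ) = there exists n there exists t: ¬φ.

there exists n there exists t: NOT(f(n) = t)


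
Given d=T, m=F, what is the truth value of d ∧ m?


Conjunction is true only when both operands are true.
Substitute: d=T, m=F.
T ∧ F evaluates to F.

F


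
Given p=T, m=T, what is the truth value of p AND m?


Conjunction is true only when both operands are true.
Substitute: p=T, m=T.
T AND T evaluates to T.

T


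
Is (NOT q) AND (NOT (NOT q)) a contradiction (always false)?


Truth table over {q}:
q | φ
-----
F | F
T | F
Every row is false.

Yes, it is a contradiction.


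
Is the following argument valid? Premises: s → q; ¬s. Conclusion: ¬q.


This is denying the antecedent (fallacy). There exist truth assignments where the premises are all true but the conclusion is false.

Invalid.


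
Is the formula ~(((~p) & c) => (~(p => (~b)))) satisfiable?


Search for a satisfying assignment over {b, c, p}.
Try b=False, c=True, p=False: the formula evaluates to True.
A satisfying assignment exists.

Satisfiable.


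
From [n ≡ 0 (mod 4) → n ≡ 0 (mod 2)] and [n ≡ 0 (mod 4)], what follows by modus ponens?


Modus ponens: from (P → Q) and P, infer Q.
P = 'n ≡ 0 (mod 4)' is asserted, and P → Q holds, so Q follows.

n ≡ 0 (mod 2).


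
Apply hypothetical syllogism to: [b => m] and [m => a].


Hypothetical syllogism: from (P → Q) and (Q → R), infer (P → R).
Chain the two implications through the shared middle term 'm'.

b => a


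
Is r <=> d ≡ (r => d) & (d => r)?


Compare truth tables:
d | r | φ | ψ
-------------
False | False | True | True
True | False | False | False
False | True | False | False
True | True | True | True
The columns φ and ψ agree on every row.

Yes, they are logically equivalent.


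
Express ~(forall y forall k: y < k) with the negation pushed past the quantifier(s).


Negation flips each quantifier (∀↔∃) and negates the inner predicate.
¬(forall y forall k: φ) = exists y exists k: ¬φ.

exists y exists k: ~(y < k)


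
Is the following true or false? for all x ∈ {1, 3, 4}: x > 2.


Evaluate the predicate on each element: 1:F, 3:T, 4:T.
Counterexample x = 1 fails the predicate.

F


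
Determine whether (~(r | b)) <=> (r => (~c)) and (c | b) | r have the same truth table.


Compare truth tables:
b | c | r | φ | ψ
-----------------
False | False | False | True | False
True | False | False | False | True
False | True | False | True | True
True | True | False | False | True
False | False | True | False | True
True | False | True | False | True
False | True | True | True | True
True | True | True | True | True
They differ at row 1 (b=False, c=False, r=False): φ=True but ψ=False.

No, they are not logically equivalent.


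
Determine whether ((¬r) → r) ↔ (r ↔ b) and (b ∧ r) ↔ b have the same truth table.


Compare truth tables:
b | r | φ | ψ
-------------
F | F | F | T
T | F | T | F
F | T | F | T
T | T | T | T
They differ at row 1 (b=F, r=F): φ=F but ψ=T.

No, they are not logically equivalent.


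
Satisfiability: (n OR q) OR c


Search for a satisfying assignment over {c, n, q}.
Try c=T, n=F, q=F: the formula evaluates to T.
A satisfying assignment exists.

Satisfiable.


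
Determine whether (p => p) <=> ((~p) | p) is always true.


Build the truth table over {p}:
p | φ
-----
False | True
True | True
Every row evaluates to true.

Yes, it is a tautology.


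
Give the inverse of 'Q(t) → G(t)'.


The inverse of (P → Q) is (¬P → ¬Q). It is equivalent to the converse, not to the original.
Here P = 'Q(t)' and Q = 'G(t)'.

If not (Q(t)), then not (G(t)).


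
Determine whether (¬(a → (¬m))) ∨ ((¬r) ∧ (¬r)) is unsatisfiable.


Truth table over {a, m, r}:
a | m | r | φ
-------------
F | F | F | T
T | F | F | T
F | T | F | T
T | T | F | T
F | F | T | F
T | F | T | F
F | T | T | F
T | T | T | T
Satisfying assignment at row 1: a=F, m=F, r=F gives T.

No, it is not a contradiction.


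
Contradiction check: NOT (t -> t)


Truth table over {t}:
t | φ
-----
F | F
T | F
Every row is false.

Yes, it is a contradiction.


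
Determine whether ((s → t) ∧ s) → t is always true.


Build the truth table over {s, t}:
s | t | φ
---------
F | F | T
T | F | T
F | T | T
T | T | T
Every row evaluates to true.

Yes, it is a tautology.


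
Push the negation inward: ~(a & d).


De Morgan: the negation of a conjunction is the disjunction of the negations.
Distribute ~ across &, flipping it to |, and negate each literal.

(~a) | (~d)


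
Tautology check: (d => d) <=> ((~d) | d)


Build the truth table over {d}:
d | φ
-----
False | True
True | True
Every row evaluates to true.

Yes, it is a tautology.


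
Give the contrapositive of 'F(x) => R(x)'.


The contrapositive of (P → Q) is (¬Q → ¬P); it is logically equivalent to the original.
Here P = 'F(x)' and Q = 'R(x)'.

If not (R(x)), then not (F(x)).


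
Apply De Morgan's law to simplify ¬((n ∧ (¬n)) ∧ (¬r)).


De Morgan: the negation of a conjunction is the disjunction of the negations.
Distribute ¬ across ∧, flipping it to ∨, and negate each literal.

((¬n) ∨ n) ∨ r
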